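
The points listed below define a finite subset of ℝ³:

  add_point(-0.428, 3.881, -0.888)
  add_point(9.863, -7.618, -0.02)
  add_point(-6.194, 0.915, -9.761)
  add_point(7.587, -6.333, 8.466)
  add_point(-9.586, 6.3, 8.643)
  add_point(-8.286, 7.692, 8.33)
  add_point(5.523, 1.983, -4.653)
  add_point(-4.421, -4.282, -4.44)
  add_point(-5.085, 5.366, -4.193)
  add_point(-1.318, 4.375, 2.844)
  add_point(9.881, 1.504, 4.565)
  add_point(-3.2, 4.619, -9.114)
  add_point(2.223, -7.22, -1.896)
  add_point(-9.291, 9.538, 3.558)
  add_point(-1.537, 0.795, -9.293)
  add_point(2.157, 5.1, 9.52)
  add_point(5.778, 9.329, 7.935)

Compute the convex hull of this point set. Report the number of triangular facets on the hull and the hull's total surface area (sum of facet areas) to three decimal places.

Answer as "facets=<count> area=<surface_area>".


14 of the 17 inputs are extreme points: [1, 2, 3, 4, 5, 6, 7, 10, 11, 12, 13, 14, 15, 16].

Area of each hull facet:
  f1: (p3, p1, p10) → 37.6128
  f2: (p16, p3, p10) → 38.1470
  f3: (p7, p2, p4) → 67.2383
  f4: (p7, p3, p4) → 150.2798
  f5: (p13, p2, p4) → 44.3350
  f6: (p6, p16, p10) → 48.0316
  f7: (p6, p1, p10) → 48.5243
  f8: (p15, p3, p4) → 64.6900
  f9: (p15, p16, p3) → 34.1879
  f10: (p12, p3, p1) → 34.9575
  f11: (p12, p7, p3) → 33.8566
  f12: (p12, p7, p2) → 21.3114
  f13: (p5, p13, p4) → 4.8399
  f14: (p5, p13, p16) → 36.6401
  f15: (p5, p15, p4) → 9.2809
  f16: (p5, p15, p16) → 28.7382
  f17: (p11, p13, p16) → 115.3777
  f18: (p11, p6, p16) → 71.3286
  f19: (p11, p13, p2) → 35.5630
  f20: (p14, p11, p2) → 8.8875
  f21: (p14, p11, p6) → 17.5172
  f22: (p14, p6, p1) → 44.6749
  f23: (p14, p12, p1) → 39.2463
  f24: (p14, p12, p2) → 24.6802
Σ area = 1059.947

Check V−E+F: 14 − 36 + 24 = 2.

facets=24 area=1059.947


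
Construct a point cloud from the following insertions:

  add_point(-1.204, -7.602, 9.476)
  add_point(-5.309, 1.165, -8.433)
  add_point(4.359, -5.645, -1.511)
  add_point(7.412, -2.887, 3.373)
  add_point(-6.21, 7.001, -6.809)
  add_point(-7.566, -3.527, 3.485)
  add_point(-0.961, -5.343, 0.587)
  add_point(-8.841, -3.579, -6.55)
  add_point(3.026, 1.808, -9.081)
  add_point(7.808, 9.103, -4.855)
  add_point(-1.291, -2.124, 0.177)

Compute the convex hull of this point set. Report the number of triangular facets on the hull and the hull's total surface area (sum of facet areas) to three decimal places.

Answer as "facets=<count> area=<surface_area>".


Hull vertices (9/11): indices [0, 1, 2, 3, 4, 5, 7, 8, 9].

Triangle areas on the boundary:
  f1: (p4, p8, p9) → 52.4906
  f2: (p2, p0, p7) → 88.7523
  f3: (p2, p8, p7) → 67.6611
  f4: (p2, p8, p9) → 51.2653
  f5: (p5, p0, p9) → 103.9945
  f6: (p5, p4, p9) → 105.2656
  f7: (p5, p0, p7) → 34.9544
  f8: (p5, p4, p7) → 55.1541
  f9: (p1, p8, p7) → 19.8259
  f10: (p1, p4, p7) → 15.6934
  f11: (p1, p4, p8) → 25.5631
  f12: (p3, p0, p9) → 63.5624
  f13: (p3, p2, p9) → 46.3546
  f14: (p3, p2, p0) → 36.6151
Σ area = 767.152

Check V−E+F: 9 − 21 + 14 = 2.

facets=14 area=767.152


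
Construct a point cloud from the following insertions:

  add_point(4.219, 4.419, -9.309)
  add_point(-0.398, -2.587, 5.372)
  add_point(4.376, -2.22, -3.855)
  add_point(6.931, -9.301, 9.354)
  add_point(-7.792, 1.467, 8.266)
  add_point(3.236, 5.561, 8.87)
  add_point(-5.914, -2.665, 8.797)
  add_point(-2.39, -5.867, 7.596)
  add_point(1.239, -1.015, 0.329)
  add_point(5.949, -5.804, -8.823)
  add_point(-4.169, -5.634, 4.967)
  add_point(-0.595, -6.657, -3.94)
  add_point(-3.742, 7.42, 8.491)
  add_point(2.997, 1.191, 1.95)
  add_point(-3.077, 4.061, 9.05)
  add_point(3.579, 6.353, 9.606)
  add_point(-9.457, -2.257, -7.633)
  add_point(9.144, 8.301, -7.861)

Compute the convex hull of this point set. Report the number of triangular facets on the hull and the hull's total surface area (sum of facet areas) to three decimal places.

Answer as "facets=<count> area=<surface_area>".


facets=22 area=1174.053

Extreme-point indices: [0, 3, 4, 6, 7, 9, 10, 11, 12, 14, 15, 16, 17] — 13 of 18 on the boundary.

Facet areas (half cross-product norm):
  f1: (p15, p3, p17) → 147.5354
  f2: (p9, p3, p17) → 133.5670
  f3: (p12, p17, p16) → 183.5707
  f4: (p12, p15, p17) → 68.2949
  f5: (p0, p17, p16) → 19.0870
  f6: (p0, p9, p16) → 76.1473
  f7: (p0, p9, p17) → 29.7274
  f8: (p11, p9, p16) → 39.3887
  f9: (p11, p9, p3) → 63.0042
  f10: (p4, p12, p16) → 56.8439
  f11: (p10, p11, p16) → 50.9389
  f12: (p10, p11, p3) → 60.2166
  f13: (p14, p12, p15) → 12.1602
  f14: (p14, p4, p12) → 9.0774
  f15: (p7, p10, p3) → 11.6916
  f16: (p6, p14, p4) → 12.4046
  f17: (p6, p7, p3) → 13.3454
  f18: (p6, p15, p3) → 89.6031
  f19: (p6, p14, p15) → 19.1981
  f20: (p6, p7, p10) → 7.5731
  f21: (p6, p4, p16) → 37.4549
  f22: (p6, p10, p16) → 33.2222
Σ area = 1174.053

Euler: V−E+F = 13−33+22 = 2.


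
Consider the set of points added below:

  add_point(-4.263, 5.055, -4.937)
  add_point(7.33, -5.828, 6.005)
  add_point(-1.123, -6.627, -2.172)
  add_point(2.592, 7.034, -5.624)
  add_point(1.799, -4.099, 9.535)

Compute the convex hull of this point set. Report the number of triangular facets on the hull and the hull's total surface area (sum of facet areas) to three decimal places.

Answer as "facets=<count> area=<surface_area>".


Points on the hull: [0, 1, 2, 3, 4] (5 of 5).

Triangle areas on the boundary:
  f1: (p4, p2, p0) → 76.2513
  f2: (p4, p2, p1) → 39.1322
  f3: (p3, p2, p0) → 44.4378
  f4: (p3, p2, p1) → 85.5967
  f5: (p3, p4, p0) → 64.7536
  f6: (p3, p4, p1) → 60.8733
Σ area = 371.045

Euler characteristic 5−9+6 = 2 ✓

facets=6 area=371.045


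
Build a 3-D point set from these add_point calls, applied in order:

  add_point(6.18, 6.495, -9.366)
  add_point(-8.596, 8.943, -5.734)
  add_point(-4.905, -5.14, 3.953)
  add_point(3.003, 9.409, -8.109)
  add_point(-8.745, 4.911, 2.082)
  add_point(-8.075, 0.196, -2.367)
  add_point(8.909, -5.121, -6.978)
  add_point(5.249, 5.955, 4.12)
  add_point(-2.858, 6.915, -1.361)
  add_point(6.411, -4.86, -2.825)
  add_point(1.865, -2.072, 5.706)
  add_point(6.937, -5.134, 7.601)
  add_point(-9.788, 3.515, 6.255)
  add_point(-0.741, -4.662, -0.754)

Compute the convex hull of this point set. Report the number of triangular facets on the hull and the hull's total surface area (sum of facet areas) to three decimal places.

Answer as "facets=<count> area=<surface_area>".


facets=16 area=955.924

Extreme-point indices: [0, 1, 2, 3, 5, 6, 7, 11, 12, 13] — 10 of 14 on the boundary.

Facet areas (half cross-product norm):
  f1: (p7, p11, p12) → 90.2152
  f2: (p7, p11, p6) → 83.0530
  f3: (p1, p5, p6) → 83.9588
  f4: (p1, p7, p3) → 76.4162
  f5: (p1, p5, p12) → 44.0995
  f6: (p1, p7, p12) → 97.5922
  f7: (p2, p11, p6) → 89.9192
  f8: (p2, p11, p12) → 58.1772
  f9: (p2, p5, p12) → 38.5508
  f10: (p0, p7, p6) → 80.3306
  f11: (p0, p7, p3) → 28.9593
  f12: (p0, p1, p6) → 88.8272
  f13: (p0, p1, p3) → 18.3746
  f14: (p13, p5, p6) → 40.6199
  f15: (p13, p2, p6) → 10.5997
  f16: (p13, p2, p5) → 26.2301
Σ area = 955.924

Check V−E+F: 10 − 24 + 16 = 2.


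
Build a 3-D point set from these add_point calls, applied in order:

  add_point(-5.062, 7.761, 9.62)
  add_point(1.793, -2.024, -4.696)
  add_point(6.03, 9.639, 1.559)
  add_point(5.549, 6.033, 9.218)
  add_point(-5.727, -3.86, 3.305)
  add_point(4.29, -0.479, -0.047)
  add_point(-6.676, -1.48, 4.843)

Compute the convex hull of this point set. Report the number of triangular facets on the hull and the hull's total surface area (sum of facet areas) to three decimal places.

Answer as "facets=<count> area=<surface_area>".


facets=10 area=458.897

Extreme-point indices: [0, 1, 2, 3, 4, 5, 6] — 7 of 7 on the boundary.

Area of each hull facet:
  f1: (p0, p1, p6) → 64.6174
  f2: (p0, p1, p2) → 95.7148
  f3: (p3, p0, p6) → 56.6258
  f4: (p3, p0, p2) → 45.5998
  f5: (p4, p1, p6) → 14.8294
  f6: (p4, p3, p6) → 21.4503
  f7: (p5, p1, p2) → 25.0584
  f8: (p5, p3, p2) → 42.2409
  f9: (p5, p4, p1) → 29.5992
  f10: (p5, p4, p3) → 63.1614
Σ area = 458.897

Euler: V−E+F = 7−15+10 = 2.


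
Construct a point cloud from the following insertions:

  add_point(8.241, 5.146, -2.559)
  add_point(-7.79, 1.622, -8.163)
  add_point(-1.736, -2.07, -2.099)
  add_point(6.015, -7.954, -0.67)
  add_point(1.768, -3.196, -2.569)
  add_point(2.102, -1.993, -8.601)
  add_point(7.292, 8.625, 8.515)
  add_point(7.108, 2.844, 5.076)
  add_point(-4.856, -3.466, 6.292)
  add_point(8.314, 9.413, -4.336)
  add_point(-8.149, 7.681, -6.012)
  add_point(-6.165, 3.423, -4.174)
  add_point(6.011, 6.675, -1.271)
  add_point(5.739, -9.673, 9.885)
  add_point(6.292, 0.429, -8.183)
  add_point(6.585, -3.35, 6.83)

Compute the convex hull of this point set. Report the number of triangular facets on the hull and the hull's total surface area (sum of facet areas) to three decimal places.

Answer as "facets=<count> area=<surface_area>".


Extreme-point indices: [0, 1, 3, 5, 6, 8, 9, 10, 13, 14, 15] — 11 of 16 on the boundary.

Facet areas (half cross-product norm):
  f1: (p6, p9, p10) → 107.4353
  f2: (p14, p9, p10) → 78.2872
  f3: (p8, p6, p10) → 142.3291
  f4: (p8, p6, p13) → 106.1784
  f5: (p15, p6, p13) → 23.8554
  f6: (p1, p14, p10) → 45.0836
  f7: (p1, p14, p5) → 19.7805
  f8: (p1, p8, p10) → 50.2351
  f9: (p0, p14, p9) → 16.7855
  f10: (p0, p15, p13) → 16.8480
  f11: (p0, p6, p9) → 26.8076
  f12: (p0, p15, p6) → 63.9244
  f13: (p3, p8, p13) → 64.5114
  f14: (p3, p1, p8) → 104.1219
  f15: (p3, p1, p5) → 48.5135
  f16: (p3, p14, p5) → 25.7694
  f17: (p3, p0, p13) → 68.4820
  f18: (p3, p0, p14) → 42.7454
Σ area = 1051.694

Check V−E+F: 11 − 27 + 18 = 2.

facets=18 area=1051.694


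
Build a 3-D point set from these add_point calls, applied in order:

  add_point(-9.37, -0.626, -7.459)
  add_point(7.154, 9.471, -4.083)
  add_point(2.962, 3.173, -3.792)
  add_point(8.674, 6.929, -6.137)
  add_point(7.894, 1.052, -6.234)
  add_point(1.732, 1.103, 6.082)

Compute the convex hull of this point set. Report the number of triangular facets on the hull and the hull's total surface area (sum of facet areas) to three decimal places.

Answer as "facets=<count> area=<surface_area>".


facets=6 area=383.538

Extreme-point indices: [0, 1, 3, 4, 5] — 5 of 6 on the boundary.

Per-facet area ½‖(b−a)×(c−a)‖:
  f1: (p1, p3, p0) → 35.2264
  f2: (p5, p1, p0) → 121.2486
  f3: (p5, p1, p3) → 25.3590
  f4: (p4, p3, p0) → 50.2006
  f5: (p4, p5, p0) → 110.7092
  f6: (p4, p5, p3) → 40.7945
Σ area = 383.538

Check V−E+F: 5 − 9 + 6 = 2.


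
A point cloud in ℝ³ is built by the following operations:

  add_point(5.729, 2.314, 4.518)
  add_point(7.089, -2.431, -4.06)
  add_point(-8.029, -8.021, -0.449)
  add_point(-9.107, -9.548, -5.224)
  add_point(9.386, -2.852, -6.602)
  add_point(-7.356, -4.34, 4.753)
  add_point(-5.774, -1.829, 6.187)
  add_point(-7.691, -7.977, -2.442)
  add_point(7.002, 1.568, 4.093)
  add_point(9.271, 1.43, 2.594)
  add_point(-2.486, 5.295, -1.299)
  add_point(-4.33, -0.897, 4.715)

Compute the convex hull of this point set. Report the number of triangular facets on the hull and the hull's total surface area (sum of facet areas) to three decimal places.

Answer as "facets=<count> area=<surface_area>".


facets=14 area=594.831

9 of the 12 inputs are extreme points: [0, 2, 3, 4, 5, 6, 8, 9, 10].

Facet areas (half cross-product norm):
  f1: (p10, p4, p3) → 124.3312
  f2: (p0, p6, p10) → 53.6989
  f3: (p2, p4, p3) → 49.1562
  f4: (p5, p2, p3) → 5.1764
  f5: (p5, p10, p3) → 70.4784
  f6: (p5, p6, p10) → 16.7706
  f7: (p9, p2, p4) → 95.5636
  f8: (p9, p10, p4) → 65.1967
  f9: (p9, p0, p10) → 19.0712
  f10: (p9, p5, p2) → 55.8155
  f11: (p8, p5, p6) → 17.9154
  f12: (p8, p9, p5) → 13.3959
  f13: (p8, p0, p6) → 7.2223
  f14: (p8, p9, p0) → 1.0386
Σ area = 594.831

Euler: V−E+F = 9−21+14 = 2.


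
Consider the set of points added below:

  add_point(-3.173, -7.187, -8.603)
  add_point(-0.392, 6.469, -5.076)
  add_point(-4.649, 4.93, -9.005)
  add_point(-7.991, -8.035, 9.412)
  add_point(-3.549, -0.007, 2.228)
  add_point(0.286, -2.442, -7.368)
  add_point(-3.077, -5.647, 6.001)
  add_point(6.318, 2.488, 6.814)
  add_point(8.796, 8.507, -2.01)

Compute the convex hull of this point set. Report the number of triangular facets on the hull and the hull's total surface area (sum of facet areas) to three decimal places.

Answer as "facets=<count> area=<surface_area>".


Points on the hull: [0, 1, 2, 3, 4, 5, 6, 7, 8] (9 of 9).

Facet areas (half cross-product norm):
  f1: (p0, p2, p3) → 113.8755
  f2: (p6, p0, p3) → 41.4163
  f3: (p1, p2, p8) → 11.9569
  f4: (p5, p2, p8) → 65.3622
  f5: (p5, p0, p8) → 7.2855
  f6: (p5, p0, p2) → 25.8730
  f7: (p7, p1, p8) → 54.1198
  f8: (p7, p6, p3) → 24.9406
  f9: (p7, p0, p8) → 109.2186
  f10: (p7, p6, p0) → 90.5668
  f11: (p4, p7, p3) → 63.1778
  f12: (p4, p7, p1) → 56.8448
  f13: (p4, p2, p3) → 42.6624
  f14: (p4, p1, p2) → 30.6330
Σ area = 737.933

Check V−E+F: 9 − 21 + 14 = 2.

facets=14 area=737.933


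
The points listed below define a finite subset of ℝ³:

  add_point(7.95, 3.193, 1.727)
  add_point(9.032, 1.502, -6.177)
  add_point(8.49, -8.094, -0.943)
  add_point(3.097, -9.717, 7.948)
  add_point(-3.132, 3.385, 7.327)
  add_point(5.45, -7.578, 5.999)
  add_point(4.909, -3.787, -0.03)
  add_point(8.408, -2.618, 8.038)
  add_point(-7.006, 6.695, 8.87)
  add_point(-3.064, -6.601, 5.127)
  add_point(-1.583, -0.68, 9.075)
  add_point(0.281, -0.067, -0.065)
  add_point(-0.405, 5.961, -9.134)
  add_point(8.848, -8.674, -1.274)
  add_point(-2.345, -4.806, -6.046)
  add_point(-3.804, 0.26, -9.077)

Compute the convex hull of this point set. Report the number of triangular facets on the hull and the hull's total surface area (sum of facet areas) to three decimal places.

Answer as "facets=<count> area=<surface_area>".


facets=18 area=945.756

Hull vertices (11/16): indices [0, 1, 3, 7, 8, 9, 10, 12, 13, 14, 15].

Per-facet area ½‖(b−a)×(c−a)‖:
  f1: (p0, p7, p8) → 72.2156
  f2: (p0, p7, p1) → 28.9109
  f3: (p0, p12, p8) → 114.9184
  f4: (p0, p12, p1) → 44.1440
  f5: (p10, p3, p8) → 9.5309
  f6: (p10, p7, p8) → 32.0722
  f7: (p10, p7, p3) → 40.8938
  f8: (p9, p3, p8) → 45.9210
  f9: (p9, p14, p3) → 38.9996
  f10: (p15, p12, p8) → 62.9542
  f11: (p15, p9, p8) → 111.5518
  f12: (p15, p9, p14) → 27.3782
  f13: (p15, p12, p1) → 35.8567
  f14: (p13, p14, p3) → 69.2209
  f15: (p13, p7, p3) → 44.7024
  f16: (p13, p7, p1) → 62.2889
  f17: (p13, p15, p1) → 74.6614
  f18: (p13, p15, p14) → 29.5348
Σ area = 945.756

Euler: V−E+F = 11−27+18 = 2.


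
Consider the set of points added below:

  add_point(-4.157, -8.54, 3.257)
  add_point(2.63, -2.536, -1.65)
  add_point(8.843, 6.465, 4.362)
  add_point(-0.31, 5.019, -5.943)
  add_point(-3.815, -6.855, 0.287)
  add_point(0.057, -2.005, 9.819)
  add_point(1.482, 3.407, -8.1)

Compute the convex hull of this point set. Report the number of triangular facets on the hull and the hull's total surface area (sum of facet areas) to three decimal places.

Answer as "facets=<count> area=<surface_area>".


7 of the 7 inputs are extreme points: [0, 1, 2, 3, 4, 5, 6].

Facet areas (half cross-product norm):
  f1: (p1, p6, p2) → 55.0667
  f2: (p1, p5, p0) → 49.3032
  f3: (p1, p5, p2) → 67.5082
  f4: (p3, p5, p0) → 82.6909
  f5: (p3, p6, p2) → 22.0392
  f6: (p3, p5, p2) → 90.8250
  f7: (p4, p1, p0) → 11.4125
  f8: (p4, p1, p6) → 31.8457
  f9: (p4, p3, p0) → 13.0902
  f10: (p4, p3, p6) → 22.4131
Σ area = 446.195

Check V−E+F: 7 − 15 + 10 = 2.

facets=10 area=446.195


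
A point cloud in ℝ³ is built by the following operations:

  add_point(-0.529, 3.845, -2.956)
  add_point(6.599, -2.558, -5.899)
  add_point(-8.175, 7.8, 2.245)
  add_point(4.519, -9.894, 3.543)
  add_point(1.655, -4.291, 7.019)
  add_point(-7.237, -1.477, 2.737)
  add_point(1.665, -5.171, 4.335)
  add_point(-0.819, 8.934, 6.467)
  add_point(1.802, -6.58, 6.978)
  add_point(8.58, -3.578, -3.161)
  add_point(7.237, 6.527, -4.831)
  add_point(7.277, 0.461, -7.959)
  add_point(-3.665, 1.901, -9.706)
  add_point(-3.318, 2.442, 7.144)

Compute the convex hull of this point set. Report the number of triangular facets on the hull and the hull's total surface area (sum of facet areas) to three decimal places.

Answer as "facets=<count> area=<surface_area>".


facets=20 area=821.026

Points on the hull: [1, 2, 3, 4, 5, 7, 8, 9, 10, 11, 12, 13] (12 of 14).

Facet areas (half cross-product norm):
  f1: (p5, p12, p2) → 60.0884
  f2: (p5, p12, p3) → 96.8547
  f3: (p4, p3, p9) → 36.1810
  f4: (p4, p7, p9) → 83.0281
  f5: (p10, p7, p9) → 72.2815
  f6: (p10, p12, p2) → 88.2416
  f7: (p10, p7, p2) → 60.0930
  f8: (p8, p5, p3) → 27.6982
  f9: (p8, p4, p3) → 4.8144
  f10: (p11, p10, p9) → 21.3323
  f11: (p11, p10, p12) → 38.0861
  f12: (p13, p4, p7) → 24.7488
  f13: (p13, p8, p4) → 5.1976
  f14: (p13, p8, p5) → 35.8473
  f15: (p13, p7, p2) → 27.6273
  f16: (p13, p5, p2) → 29.3272
  f17: (p1, p12, p3) → 67.7178
  f18: (p1, p11, p12) → 20.7659
  f19: (p1, p3, p9) → 15.6686
  f20: (p1, p11, p9) → 5.4262
Σ area = 821.026

Euler: V−E+F = 12−30+20 = 2.


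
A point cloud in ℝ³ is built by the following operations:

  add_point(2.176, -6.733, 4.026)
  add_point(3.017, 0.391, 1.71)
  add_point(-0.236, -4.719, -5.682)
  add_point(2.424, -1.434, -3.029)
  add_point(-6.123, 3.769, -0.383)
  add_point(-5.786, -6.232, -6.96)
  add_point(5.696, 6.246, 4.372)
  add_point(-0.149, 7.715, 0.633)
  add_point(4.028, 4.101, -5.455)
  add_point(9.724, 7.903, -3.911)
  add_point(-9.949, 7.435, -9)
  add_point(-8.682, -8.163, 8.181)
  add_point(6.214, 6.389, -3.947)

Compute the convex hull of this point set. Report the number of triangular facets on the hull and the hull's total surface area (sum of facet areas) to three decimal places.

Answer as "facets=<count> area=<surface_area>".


facets=16 area=907.189

10 of the 13 inputs are extreme points: [0, 2, 4, 5, 6, 7, 8, 9, 10, 11].

Facet areas (half cross-product norm):
  f1: (p5, p11, p10) → 109.8024
  f2: (p5, p0, p11) → 76.9494
  f3: (p6, p0, p9) → 60.7691
  f4: (p6, p0, p11) → 73.7673
  f5: (p8, p9, p10) → 37.2550
  f6: (p8, p5, p10) → 91.2467
  f7: (p2, p0, p9) → 82.1486
  f8: (p2, p5, p0) → 27.8305
  f9: (p2, p8, p9) → 18.3611
  f10: (p2, p8, p5) → 22.0409
  f11: (p7, p6, p11) → 69.2953
  f12: (p7, p9, p10) → 69.8374
  f13: (p7, p6, p9) → 32.8183
  f14: (p4, p11, p10) → 52.7605
  f15: (p4, p7, p10) → 35.5566
  f16: (p4, p7, p11) → 46.7495
Σ area = 907.189

Check V−E+F: 10 − 24 + 16 = 2.


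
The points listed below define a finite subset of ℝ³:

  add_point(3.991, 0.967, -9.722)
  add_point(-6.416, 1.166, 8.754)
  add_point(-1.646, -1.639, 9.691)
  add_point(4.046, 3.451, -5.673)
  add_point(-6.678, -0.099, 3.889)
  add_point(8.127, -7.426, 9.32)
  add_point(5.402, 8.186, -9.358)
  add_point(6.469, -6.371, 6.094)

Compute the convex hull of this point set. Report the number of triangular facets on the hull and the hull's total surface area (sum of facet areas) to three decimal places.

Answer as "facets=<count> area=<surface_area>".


facets=10 area=568.808

Points on the hull: [0, 1, 2, 4, 5, 6, 7] (7 of 8).

Triangle areas on the boundary:
  f1: (p0, p6, p4) → 63.1796
  f2: (p0, p6, p5) → 74.3772
  f3: (p1, p6, p4) → 42.7258
  f4: (p7, p5, p4) → 21.4171
  f5: (p7, p0, p4) → 116.6570
  f6: (p7, p0, p5) → 10.8668
  f7: (p2, p6, p5) → 127.8437
  f8: (p2, p1, p6) → 63.0399
  f9: (p2, p5, p4) → 34.6209
  f10: (p2, p1, p4) → 14.0800
Σ area = 568.808

Euler characteristic 7−15+10 = 2 ✓


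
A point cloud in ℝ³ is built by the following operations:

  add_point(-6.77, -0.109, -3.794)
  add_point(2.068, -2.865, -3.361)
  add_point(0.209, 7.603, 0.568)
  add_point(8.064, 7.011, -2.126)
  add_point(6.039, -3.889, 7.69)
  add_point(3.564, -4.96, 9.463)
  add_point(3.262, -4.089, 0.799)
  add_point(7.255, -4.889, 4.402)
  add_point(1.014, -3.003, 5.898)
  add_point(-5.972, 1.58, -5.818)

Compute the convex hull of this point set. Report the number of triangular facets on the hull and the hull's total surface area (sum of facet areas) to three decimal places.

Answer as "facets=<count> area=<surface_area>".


Hull vertices (10/10): indices [0, 1, 2, 3, 4, 5, 6, 7, 8, 9].

Triangle areas on the boundary:
  f1: (p8, p5, p0) → 6.0357
  f2: (p8, p2, p0) → 61.6532
  f3: (p8, p2, p5) → 19.4507
  f4: (p9, p1, p0) → 12.7405
  f5: (p9, p1, p3) → 55.1274
  f6: (p9, p2, p0) → 14.7448
  f7: (p9, p2, p3) → 42.4761
  f8: (p7, p1, p3) → 54.5288
  f9: (p4, p7, p3) → 24.2163
  f10: (p4, p7, p5) → 4.4182
  f11: (p4, p2, p3) → 58.9669
  f12: (p4, p2, p5) → 23.1712
  f13: (p6, p7, p5) → 16.9381
  f14: (p6, p7, p1) → 6.4835
  f15: (p6, p5, p0) → 45.5559
  f16: (p6, p1, p0) → 19.3017
Σ area = 465.809

Euler characteristic 10−24+16 = 2 ✓

facets=16 area=465.809


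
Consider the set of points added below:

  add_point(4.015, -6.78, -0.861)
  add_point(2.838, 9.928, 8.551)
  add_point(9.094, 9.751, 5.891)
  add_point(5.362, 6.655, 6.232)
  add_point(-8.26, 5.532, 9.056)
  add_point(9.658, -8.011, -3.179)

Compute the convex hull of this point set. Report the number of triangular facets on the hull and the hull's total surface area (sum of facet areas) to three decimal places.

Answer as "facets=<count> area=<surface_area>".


Hull vertices (6/6): indices [0, 1, 2, 3, 4, 5].

Facet areas (half cross-product norm):
  f1: (p2, p1, p4) → 20.6276
  f2: (p3, p1, p4) → 27.3282
  f3: (p3, p2, p5) → 41.6136
  f4: (p3, p2, p1) → 11.5188
  f5: (p0, p3, p4) → 106.2242
  f6: (p0, p3, p5) → 45.7326
  f7: (p0, p2, p4) → 153.9068
  f8: (p0, p2, p5) → 57.6530
Σ area = 464.605

Check V−E+F: 6 − 12 + 8 = 2.

facets=8 area=464.605


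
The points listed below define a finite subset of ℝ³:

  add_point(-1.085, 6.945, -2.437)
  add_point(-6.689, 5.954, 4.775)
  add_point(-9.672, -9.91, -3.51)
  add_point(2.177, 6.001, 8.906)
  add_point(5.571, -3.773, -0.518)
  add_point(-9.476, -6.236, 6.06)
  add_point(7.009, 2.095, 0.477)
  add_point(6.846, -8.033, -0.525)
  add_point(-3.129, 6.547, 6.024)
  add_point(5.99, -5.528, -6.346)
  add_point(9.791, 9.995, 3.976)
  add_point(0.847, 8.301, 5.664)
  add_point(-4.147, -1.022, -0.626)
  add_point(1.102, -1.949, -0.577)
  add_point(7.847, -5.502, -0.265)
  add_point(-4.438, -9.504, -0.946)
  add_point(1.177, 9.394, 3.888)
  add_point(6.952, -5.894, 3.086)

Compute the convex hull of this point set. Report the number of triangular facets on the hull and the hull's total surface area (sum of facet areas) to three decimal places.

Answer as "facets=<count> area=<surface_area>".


facets=24 area=972.209

14 of the 18 inputs are extreme points: [0, 1, 2, 3, 5, 7, 8, 9, 10, 11, 14, 15, 16, 17].

Facet areas (half cross-product norm):
  f1: (p17, p3, p10) → 69.2061
  f2: (p0, p9, p2) → 117.9905
  f3: (p0, p9, p10) → 96.2808
  f4: (p5, p17, p3) → 108.2246
  f5: (p14, p9, p10) → 49.2461
  f6: (p14, p17, p10) → 28.0638
  f7: (p1, p5, p3) → 60.6606
  f8: (p1, p0, p2) → 82.2176
  f9: (p1, p5, p2) → 62.2886
  f10: (p15, p5, p2) → 26.7218
  f11: (p16, p0, p10) → 28.9361
  f12: (p16, p1, p0) → 29.0839
  f13: (p7, p14, p17) → 4.7447
  f14: (p7, p5, p17) → 34.8083
  f15: (p7, p15, p5) → 46.4509
  f16: (p7, p14, p9) → 8.5137
  f17: (p7, p9, p2) → 52.3129
  f18: (p7, p15, p2) → 13.5749
  f19: (p11, p16, p1) → 8.2033
  f20: (p11, p3, p10) → 19.3621
  f21: (p11, p16, p10) → 8.9615
  f22: (p8, p1, p3) → 3.3475
  f23: (p8, p11, p3) → 9.1388
  f24: (p8, p11, p1) → 3.8703
Σ area = 972.209

Check V−E+F: 14 − 36 + 24 = 2.


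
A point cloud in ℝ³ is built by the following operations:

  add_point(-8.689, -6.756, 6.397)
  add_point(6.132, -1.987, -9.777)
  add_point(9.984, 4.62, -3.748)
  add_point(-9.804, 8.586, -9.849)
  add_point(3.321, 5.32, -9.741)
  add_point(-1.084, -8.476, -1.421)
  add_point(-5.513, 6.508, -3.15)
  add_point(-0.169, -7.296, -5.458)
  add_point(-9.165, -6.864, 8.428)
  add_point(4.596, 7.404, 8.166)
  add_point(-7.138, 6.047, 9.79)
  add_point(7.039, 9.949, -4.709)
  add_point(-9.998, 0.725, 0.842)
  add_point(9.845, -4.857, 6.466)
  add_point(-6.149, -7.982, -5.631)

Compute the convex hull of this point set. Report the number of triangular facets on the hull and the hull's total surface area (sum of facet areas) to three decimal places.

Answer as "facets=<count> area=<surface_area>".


Points on the hull: [1, 2, 3, 4, 5, 7, 8, 9, 10, 11, 12, 13, 14] (13 of 15).

Triangle areas on the boundary:
  f1: (p14, p3, p12) → 76.3866
  f2: (p8, p14, p12) → 61.1226
  f3: (p8, p14, p5) → 42.4070
  f4: (p13, p9, p2) → 79.8036
  f5: (p13, p8, p5) → 89.5700
  f6: (p10, p3, p12) → 66.5087
  f7: (p10, p8, p12) → 56.1480
  f8: (p10, p13, p9) → 76.5232
  f9: (p10, p13, p8) → 122.4124
  f10: (p11, p9, p2) → 40.0621
  f11: (p11, p10, p3) → 161.4588
  f12: (p11, p10, p9) → 75.0390
  f13: (p7, p14, p5) → 12.6554
  f14: (p7, p13, p5) → 28.7200
  f15: (p1, p14, p3) → 119.5455
  f16: (p1, p7, p14) → 19.3118
  f17: (p1, p11, p2) → 28.6219
  f18: (p1, p13, p2) → 67.8443
  f19: (p1, p7, p13) → 72.2761
  f20: (p4, p11, p3) → 49.7746
  f21: (p4, p1, p3) → 43.3659
  f22: (p4, p1, p11) → 28.0980
Σ area = 1417.656

Euler characteristic 13−33+22 = 2 ✓

facets=22 area=1417.656


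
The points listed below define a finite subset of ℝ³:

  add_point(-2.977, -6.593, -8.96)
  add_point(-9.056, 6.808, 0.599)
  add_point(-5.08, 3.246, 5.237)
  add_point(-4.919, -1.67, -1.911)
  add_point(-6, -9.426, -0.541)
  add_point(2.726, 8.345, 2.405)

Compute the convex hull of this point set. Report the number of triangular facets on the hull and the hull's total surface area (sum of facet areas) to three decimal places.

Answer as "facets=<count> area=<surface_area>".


Points on the hull: [0, 1, 2, 4, 5] (5 of 6).

Area of each hull facet:
  f1: (p0, p5, p1) → 104.0857
  f2: (p0, p4, p1) → 76.4896
  f3: (p0, p4, p5) → 90.2458
  f4: (p2, p5, p1) → 34.4540
  f5: (p2, p4, p1) → 48.8018
  f6: (p2, p4, p5) → 62.0992
Σ area = 416.176

Euler characteristic 5−9+6 = 2 ✓

facets=6 area=416.176


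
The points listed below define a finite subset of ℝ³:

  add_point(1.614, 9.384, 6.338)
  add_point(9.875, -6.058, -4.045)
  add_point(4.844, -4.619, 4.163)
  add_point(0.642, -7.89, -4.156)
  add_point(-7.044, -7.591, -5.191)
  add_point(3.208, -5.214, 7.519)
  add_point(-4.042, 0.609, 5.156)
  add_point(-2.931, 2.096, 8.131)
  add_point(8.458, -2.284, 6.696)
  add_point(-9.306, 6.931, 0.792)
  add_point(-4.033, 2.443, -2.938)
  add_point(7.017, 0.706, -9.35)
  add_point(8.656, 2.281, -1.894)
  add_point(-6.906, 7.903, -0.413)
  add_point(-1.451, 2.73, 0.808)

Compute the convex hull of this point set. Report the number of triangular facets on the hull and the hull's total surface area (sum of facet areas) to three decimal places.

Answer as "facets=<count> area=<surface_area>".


facets=18 area=936.805

Hull vertices (11/15): indices [0, 1, 3, 4, 5, 7, 8, 9, 11, 12, 13].

Per-facet area ½‖(b−a)×(c−a)‖:
  f1: (p13, p0, p9) → 14.0767
  f2: (p13, p11, p0) → 96.0603
  f3: (p12, p11, p1) → 31.0568
  f4: (p12, p11, p0) → 40.2244
  f5: (p7, p0, p9) → 46.6313
  f6: (p4, p13, p11) → 124.8901
  f7: (p4, p7, p5) → 76.6276
  f8: (p4, p13, p9) → 22.6479
  f9: (p4, p7, p9) → 83.7011
  f10: (p8, p12, p0) → 59.8146
  f11: (p8, p7, p0) → 52.7233
  f12: (p8, p7, p5) → 28.4665
  f13: (p8, p5, p1) → 34.7117
  f14: (p8, p12, p1) → 41.1925
  f15: (p3, p5, p1) → 55.6858
  f16: (p3, p4, p5) → 44.9361
  f17: (p3, p11, p1) → 42.0102
  f18: (p3, p4, p11) → 41.3478
Σ area = 936.805

Euler characteristic 11−27+18 = 2 ✓


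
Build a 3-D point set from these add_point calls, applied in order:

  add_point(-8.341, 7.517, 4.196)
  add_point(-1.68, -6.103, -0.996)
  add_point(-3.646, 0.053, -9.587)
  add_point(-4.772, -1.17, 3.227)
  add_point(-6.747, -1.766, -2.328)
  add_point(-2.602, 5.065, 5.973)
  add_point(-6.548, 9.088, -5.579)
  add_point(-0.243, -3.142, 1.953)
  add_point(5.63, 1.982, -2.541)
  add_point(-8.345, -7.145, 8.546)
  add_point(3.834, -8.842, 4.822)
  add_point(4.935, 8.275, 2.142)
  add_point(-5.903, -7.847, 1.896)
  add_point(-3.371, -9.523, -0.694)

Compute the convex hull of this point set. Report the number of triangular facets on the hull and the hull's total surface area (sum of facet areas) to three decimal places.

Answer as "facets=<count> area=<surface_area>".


facets=18 area=871.550

Hull vertices (11/14): indices [0, 2, 4, 5, 6, 8, 9, 10, 11, 12, 13].

Per-facet area ½‖(b−a)×(c−a)‖:
  f1: (p2, p6, p8) → 60.0881
  f2: (p11, p6, p8) → 53.3467
  f3: (p10, p2, p8) → 77.6778
  f4: (p10, p11, p8) → 49.4442
  f5: (p4, p2, p6) → 40.2930
  f6: (p0, p11, p6) → 63.8286
  f7: (p0, p4, p9) → 69.1040
  f8: (p0, p4, p6) → 51.4316
  f9: (p13, p10, p9) → 48.2330
  f10: (p13, p10, p2) → 55.1501
  f11: (p5, p0, p9) → 44.5602
  f12: (p5, p0, p11) → 25.6278
  f13: (p5, p10, p9) → 83.2009
  f14: (p5, p10, p11) → 69.3643
  f15: (p12, p4, p9) → 24.1912
  f16: (p12, p13, p9) → 7.1218
  f17: (p12, p4, p2) → 22.9928
  f18: (p12, p13, p2) → 25.8938
Σ area = 871.550

Check V−E+F: 11 − 27 + 18 = 2.


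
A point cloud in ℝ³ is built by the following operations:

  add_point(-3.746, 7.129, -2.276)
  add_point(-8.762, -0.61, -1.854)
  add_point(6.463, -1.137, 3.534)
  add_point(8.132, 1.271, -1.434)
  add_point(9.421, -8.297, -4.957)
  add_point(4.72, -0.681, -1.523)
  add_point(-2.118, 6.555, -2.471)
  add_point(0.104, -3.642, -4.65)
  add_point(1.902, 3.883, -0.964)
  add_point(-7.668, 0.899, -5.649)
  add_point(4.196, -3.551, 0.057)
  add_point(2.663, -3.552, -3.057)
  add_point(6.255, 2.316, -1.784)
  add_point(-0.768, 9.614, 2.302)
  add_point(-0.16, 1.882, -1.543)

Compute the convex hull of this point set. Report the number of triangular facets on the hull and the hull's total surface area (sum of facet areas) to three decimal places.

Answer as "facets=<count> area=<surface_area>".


Points on the hull: [0, 1, 2, 3, 4, 6, 9, 10, 12, 13] (10 of 15).

Area of each hull facet:
  f1: (p2, p13, p1) → 85.5107
  f2: (p9, p4, p1) → 41.0361
  f3: (p10, p4, p1) → 45.5900
  f4: (p10, p2, p1) → 28.8035
  f5: (p10, p2, p4) → 18.9596
  f6: (p6, p9, p4) → 79.7786
  f7: (p3, p2, p4) → 29.5888
  f8: (p3, p2, p13) → 36.1840
  f9: (p0, p6, p13) → 5.0560
  f10: (p0, p6, p9) → 6.9509
  f11: (p0, p13, p1) → 22.5234
  f12: (p0, p9, p1) → 17.1126
  f13: (p12, p6, p13) → 27.4072
  f14: (p12, p3, p13) → 6.8843
  f15: (p12, p6, p4) → 41.6768
  f16: (p12, p3, p4) → 9.6862
Σ area = 502.749

Euler: V−E+F = 10−24+16 = 2.

facets=16 area=502.749


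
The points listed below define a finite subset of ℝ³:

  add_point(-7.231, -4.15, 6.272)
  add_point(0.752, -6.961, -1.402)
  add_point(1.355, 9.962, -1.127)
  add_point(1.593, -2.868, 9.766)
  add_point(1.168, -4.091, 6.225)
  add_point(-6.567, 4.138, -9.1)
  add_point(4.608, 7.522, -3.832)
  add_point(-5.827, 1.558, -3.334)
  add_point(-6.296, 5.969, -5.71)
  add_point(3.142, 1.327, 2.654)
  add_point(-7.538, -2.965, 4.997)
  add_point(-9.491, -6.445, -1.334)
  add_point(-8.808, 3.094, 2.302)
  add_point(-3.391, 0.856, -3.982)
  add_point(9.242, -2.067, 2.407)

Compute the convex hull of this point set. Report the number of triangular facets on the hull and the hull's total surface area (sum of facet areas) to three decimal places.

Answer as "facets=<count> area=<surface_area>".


facets=16 area=790.781

10 of the 15 inputs are extreme points: [0, 1, 2, 3, 5, 6, 8, 11, 12, 14].

Triangle areas on the boundary:
  f1: (p3, p2, p14) → 77.8595
  f2: (p12, p3, p2) → 87.7749
  f3: (p12, p5, p11) → 57.7724
  f4: (p1, p5, p11) → 67.8211
  f5: (p1, p3, p14) → 52.0997
  f6: (p6, p2, p14) → 28.1405
  f7: (p6, p5, p2) → 30.5047
  f8: (p6, p1, p14) → 64.3793
  f9: (p6, p1, p5) → 88.7946
  f10: (p0, p12, p11) → 33.6584
  f11: (p0, p12, p3) → 39.1922
  f12: (p0, p1, p11) → 40.9776
  f13: (p0, p1, p3) → 50.9131
  f14: (p8, p5, p2) → 14.1723
  f15: (p8, p12, p2) → 43.2579
  f16: (p8, p12, p5) → 13.4625
Σ area = 790.781

Check V−E+F: 10 − 24 + 16 = 2.


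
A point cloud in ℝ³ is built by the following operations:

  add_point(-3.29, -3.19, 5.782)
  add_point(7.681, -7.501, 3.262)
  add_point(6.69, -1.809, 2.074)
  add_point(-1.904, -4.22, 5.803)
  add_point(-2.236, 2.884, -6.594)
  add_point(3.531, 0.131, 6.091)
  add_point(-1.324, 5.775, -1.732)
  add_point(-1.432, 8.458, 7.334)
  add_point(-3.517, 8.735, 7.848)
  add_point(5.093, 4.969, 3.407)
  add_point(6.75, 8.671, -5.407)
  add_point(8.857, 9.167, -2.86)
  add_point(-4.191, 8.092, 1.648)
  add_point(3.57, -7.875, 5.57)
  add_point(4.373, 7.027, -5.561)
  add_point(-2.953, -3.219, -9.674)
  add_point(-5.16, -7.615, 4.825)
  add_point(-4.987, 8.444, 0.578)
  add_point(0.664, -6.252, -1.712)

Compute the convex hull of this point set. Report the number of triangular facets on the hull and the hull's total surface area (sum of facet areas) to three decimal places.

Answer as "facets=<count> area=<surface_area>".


14 of the 19 inputs are extreme points: [1, 3, 4, 5, 7, 8, 9, 10, 11, 13, 15, 16, 17, 18].

Area of each hull facet:
  f1: (p17, p8, p16) → 60.2735
  f2: (p17, p15, p16) → 108.5341
  f3: (p17, p8, p11) → 52.9631
  f4: (p13, p1, p16) → 11.8074
  f5: (p9, p1, p11) → 49.4710
  f6: (p18, p15, p16) → 37.0579
  f7: (p18, p1, p16) → 38.3610
  f8: (p18, p1, p15) → 20.8703
  f9: (p10, p17, p11) → 21.4928
  f10: (p10, p1, p11) → 29.6425
  f11: (p10, p1, p15) → 126.7418
  f12: (p3, p8, p16) → 24.3510
  f13: (p3, p13, p16) → 15.6080
  f14: (p3, p13, p8) → 33.0322
  f15: (p5, p9, p1) → 23.6471
  f16: (p5, p13, p8) → 28.5088
  f17: (p5, p13, p1) → 18.9544
  f18: (p4, p17, p15) → 18.2141
  f19: (p4, p10, p15) → 29.1602
  f20: (p4, p10, p17) → 50.3583
  f21: (p7, p5, p8) → 8.2322
  f22: (p7, p5, p9) → 24.0014
  f23: (p7, p8, p11) → 8.4233
  f24: (p7, p9, p11) → 30.8011
Σ area = 870.508

Euler characteristic 14−36+24 = 2 ✓

facets=24 area=870.508


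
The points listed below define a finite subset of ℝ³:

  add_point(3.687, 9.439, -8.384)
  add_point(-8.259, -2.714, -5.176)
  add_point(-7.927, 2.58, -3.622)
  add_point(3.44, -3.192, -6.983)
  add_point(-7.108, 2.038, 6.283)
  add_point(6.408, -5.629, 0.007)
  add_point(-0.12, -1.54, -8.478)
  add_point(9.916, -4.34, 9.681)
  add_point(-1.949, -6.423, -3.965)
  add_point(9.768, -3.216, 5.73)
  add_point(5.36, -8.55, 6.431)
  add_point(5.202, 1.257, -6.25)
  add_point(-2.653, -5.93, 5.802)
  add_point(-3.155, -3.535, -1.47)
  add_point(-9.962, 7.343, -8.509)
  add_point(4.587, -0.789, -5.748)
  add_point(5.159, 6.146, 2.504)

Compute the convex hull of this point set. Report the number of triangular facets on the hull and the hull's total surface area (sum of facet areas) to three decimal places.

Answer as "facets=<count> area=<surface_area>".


facets=24 area=1013.169

Hull vertices (14/17): indices [0, 1, 3, 4, 5, 6, 7, 8, 9, 10, 11, 12, 14, 16].

Triangle areas on the boundary:
  f1: (p11, p3, p0) → 13.1779
  f2: (p5, p10, p7) → 24.9086
  f3: (p5, p11, p3) → 19.3032
  f4: (p5, p8, p10) → 32.3316
  f5: (p5, p8, p3) → 27.0291
  f6: (p16, p4, p7) → 91.2385
  f7: (p16, p0, p14) → 78.8625
  f8: (p16, p4, p14) → 105.4894
  f9: (p12, p10, p7) → 26.2090
  f10: (p12, p4, p7) → 56.9028
  f11: (p12, p8, p10) → 41.4422
  f12: (p6, p8, p3) → 13.8731
  f13: (p6, p0, p14) → 70.9400
  f14: (p6, p3, p0) → 24.3005
  f15: (p9, p5, p7) → 10.3257
  f16: (p9, p5, p11) → 31.0195
  f17: (p9, p11, p0) → 46.9941
  f18: (p9, p16, p7) → 18.9865
  f19: (p9, p16, p0) → 50.9994
  f20: (p1, p12, p8) → 36.2637
  f21: (p1, p6, p14) → 47.3344
  f22: (p1, p6, p8) → 24.8627
  f23: (p1, p4, p14) → 66.7365
  f24: (p1, p12, p4) → 53.6377
Σ area = 1013.169

Euler characteristic 14−36+24 = 2 ✓


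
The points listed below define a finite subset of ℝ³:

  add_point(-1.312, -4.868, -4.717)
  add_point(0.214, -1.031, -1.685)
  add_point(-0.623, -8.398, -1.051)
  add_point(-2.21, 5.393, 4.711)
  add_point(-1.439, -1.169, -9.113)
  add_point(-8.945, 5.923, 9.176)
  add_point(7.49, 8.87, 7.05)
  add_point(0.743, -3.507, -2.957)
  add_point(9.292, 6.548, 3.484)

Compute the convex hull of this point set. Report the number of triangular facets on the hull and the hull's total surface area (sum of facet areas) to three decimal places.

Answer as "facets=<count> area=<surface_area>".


Hull vertices (7/9): indices [0, 2, 3, 4, 5, 6, 8].

Area of each hull facet:
  f1: (p4, p2, p8) → 95.3156
  f2: (p6, p2, p5) → 153.1587
  f3: (p6, p2, p8) → 39.4314
  f4: (p6, p4, p8) → 36.1496
  f5: (p0, p2, p5) → 49.0951
  f6: (p0, p4, p5) → 54.1664
  f7: (p0, p4, p2) → 1.9244
  f8: (p3, p4, p5) → 51.0866
  f9: (p3, p6, p5) → 33.5715
  f10: (p3, p6, p4) → 77.3598
Σ area = 591.259

Euler: V−E+F = 7−15+10 = 2.

facets=10 area=591.259


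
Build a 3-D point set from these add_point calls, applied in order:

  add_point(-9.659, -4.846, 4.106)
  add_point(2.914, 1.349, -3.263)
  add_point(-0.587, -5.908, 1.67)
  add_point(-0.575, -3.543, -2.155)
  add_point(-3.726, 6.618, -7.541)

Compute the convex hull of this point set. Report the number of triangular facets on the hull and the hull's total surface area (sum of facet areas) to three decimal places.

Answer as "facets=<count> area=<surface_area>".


facets=6 area=241.971

5 of the 5 inputs are extreme points: [0, 1, 2, 3, 4].

Per-facet area ½‖(b−a)×(c−a)‖:
  f1: (p4, p1, p0) → 74.5548
  f2: (p2, p1, p0) → 40.8505
  f3: (p3, p4, p0) → 65.5965
  f4: (p3, p2, p0) → 20.9730
  f5: (p3, p4, p1) → 28.7734
  f6: (p3, p2, p1) → 11.2228
Σ area = 241.971

Check V−E+F: 5 − 9 + 6 = 2.


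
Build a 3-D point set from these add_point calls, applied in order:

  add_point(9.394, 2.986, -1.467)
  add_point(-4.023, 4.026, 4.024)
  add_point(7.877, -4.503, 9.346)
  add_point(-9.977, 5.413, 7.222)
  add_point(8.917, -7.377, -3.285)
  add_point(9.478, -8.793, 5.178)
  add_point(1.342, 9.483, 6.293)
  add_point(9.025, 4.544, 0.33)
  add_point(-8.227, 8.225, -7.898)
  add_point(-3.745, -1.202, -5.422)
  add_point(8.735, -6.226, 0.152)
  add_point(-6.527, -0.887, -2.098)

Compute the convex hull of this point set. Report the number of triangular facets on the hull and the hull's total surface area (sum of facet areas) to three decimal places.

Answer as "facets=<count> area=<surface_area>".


facets=16 area=974.092

Hull vertices (10/12): indices [0, 2, 3, 4, 5, 6, 7, 8, 9, 11].

Facet areas (half cross-product norm):
  f1: (p8, p6, p3) → 90.5799
  f2: (p2, p5, p3) → 55.4220
  f3: (p2, p6, p3) → 94.6583
  f4: (p11, p5, p3) → 111.8769
  f5: (p11, p8, p3) → 64.1649
  f6: (p7, p8, p6) → 93.1981
  f7: (p7, p0, p8) → 23.3856
  f8: (p7, p2, p6) → 69.3656
  f9: (p7, p0, p5) → 15.9534
  f10: (p7, p2, p5) → 39.7012
  f11: (p4, p0, p8) → 101.1247
  f12: (p4, p11, p5) → 72.1009
  f13: (p4, p0, p5) → 45.2798
  f14: (p9, p11, p8) → 23.0314
  f15: (p9, p4, p8) → 47.1816
  f16: (p9, p4, p11) → 27.0675
Σ area = 974.092

Check V−E+F: 10 − 24 + 16 = 2.


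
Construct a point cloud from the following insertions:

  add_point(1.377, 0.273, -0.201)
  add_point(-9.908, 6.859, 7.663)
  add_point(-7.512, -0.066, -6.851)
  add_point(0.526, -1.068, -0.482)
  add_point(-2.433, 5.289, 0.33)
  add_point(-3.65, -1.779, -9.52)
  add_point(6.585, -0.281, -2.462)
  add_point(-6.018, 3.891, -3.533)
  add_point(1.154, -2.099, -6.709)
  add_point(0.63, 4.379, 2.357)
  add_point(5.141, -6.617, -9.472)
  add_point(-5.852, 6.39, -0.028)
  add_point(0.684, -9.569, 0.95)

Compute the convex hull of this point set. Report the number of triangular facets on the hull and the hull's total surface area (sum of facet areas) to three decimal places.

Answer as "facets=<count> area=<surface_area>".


Points on the hull: [1, 2, 4, 5, 6, 7, 9, 10, 11, 12] (10 of 13).

Per-facet area ½‖(b−a)×(c−a)‖:
  f1: (p10, p12, p6) → 50.5953
  f2: (p10, p5, p6) → 47.1421
  f3: (p10, p5, p12) → 57.4871
  f4: (p9, p12, p1) → 81.7760
  f5: (p9, p12, p6) → 51.4847
  f6: (p2, p12, p1) → 119.3172
  f7: (p2, p5, p12) → 34.3422
  f8: (p11, p9, p1) → 31.0027
  f9: (p7, p5, p6) → 52.0545
  f10: (p7, p11, p6) → 28.5960
  f11: (p7, p2, p5) → 12.4939
  f12: (p7, p2, p1) → 24.7911
  f13: (p7, p11, p1) → 12.7796
  f14: (p4, p9, p6) → 15.7292
  f15: (p4, p11, p6) → 8.2455
  f16: (p4, p11, p9) → 3.0714
Σ area = 630.908

Euler: V−E+F = 10−24+16 = 2.

facets=16 area=630.908
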